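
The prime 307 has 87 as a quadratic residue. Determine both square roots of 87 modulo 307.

Since 307 ≡ 3 (mod 4), a square root of 87 is 87^((307+1)/4) = 87^77 mod 307.
Repeated squaring: 87^2≡201, 87^4≡184, 87^8≡86, 87^16≡28, 87^32≡170, 87^64≡42 (mod 307).
87^77 = 87^(64+8+4+1) ≡ 209 (mod 307).
Check: 209² = 43681 ≡ 87 (mod 307). The two roots are 98 and 209.

98, 209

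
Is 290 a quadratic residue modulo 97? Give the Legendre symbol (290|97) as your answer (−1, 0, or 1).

1

First reduce: 290 ≡ 96 (mod 97).
Pull out 2^5: since 97 ≡ 1 (mod 8), (2/97) = +1, so (2/97)^5 = +1.
Reciprocity: 3 ≡ 3 and 97 ≡ 1 (mod 4), so (3/97) = +(97/3).
Reduce top mod 3: now compute (1/3).
Reached (1/3) = 1. Collecting the sign flips along the way, the symbol is +1.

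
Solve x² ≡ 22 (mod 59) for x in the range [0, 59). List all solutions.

9, 50

Since 59 ≡ 3 (mod 4), a square root of 22 is 22^((59+1)/4) = 22^15 mod 59.
Repeated squaring: 22^2≡12, 22^4≡26, 22^8≡27 (mod 59).
22^15 = 22^(8+4+2+1) ≡ 9 (mod 59).
Check: 9² = 81 ≡ 22 (mod 59). The two roots are 9 and 50.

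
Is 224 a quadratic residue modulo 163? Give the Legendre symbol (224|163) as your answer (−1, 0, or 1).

First reduce: 224 ≡ 61 (mod 163).
Reciprocity: 61 ≡ 1 and 163 ≡ 3 (mod 4), so (61/163) = +(163/61).
Reduce top mod 61: now compute (41/61).
Reciprocity: 41 ≡ 1 and 61 ≡ 1 (mod 4), so (41/61) = +(61/41).
Reduce top mod 41: now compute (20/41).
Pull out 2^2: since 41 ≡ 1 (mod 8), (2/41) = +1, so (2/41)^2 = +1.
Reciprocity: 5 ≡ 1 and 41 ≡ 1 (mod 4), so (5/41) = +(41/5).
Reduce top mod 5: now compute (1/5).
Reached (1/5) = 1. Collecting the sign flips along the way, the symbol is +1.

1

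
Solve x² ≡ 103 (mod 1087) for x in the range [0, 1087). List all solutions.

58, 1029

Since 1087 ≡ 3 (mod 4), a square root of 103 is 103^((1087+1)/4) = 103^272 mod 1087.
Repeated squaring: 103^2≡826, 103^4≡727, 103^8≡247, 103^16≡137, 103^32≡290, 103^64≡401, 103^128≡1012, 103^256≡190 (mod 1087).
103^272 = 103^(256+16) ≡ 1029 (mod 1087).
Check: 1029² = 1058841 ≡ 103 (mod 1087). The two roots are 58 and 1029.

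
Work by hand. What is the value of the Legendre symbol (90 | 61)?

Euler's criterion: (90/61) ≡ 29^30 (mod 61).
29^2 ≡ 48 (mod 61)
29^4 ≡ 47 (mod 61)
29^8 ≡ 13 (mod 61)
29^16 ≡ 47 (mod 61)
29^30 = 29^(16+8+4+2) ≡ 60 (mod 61).
Result is 60 ≡ −1, so (90/61) = −1.

-1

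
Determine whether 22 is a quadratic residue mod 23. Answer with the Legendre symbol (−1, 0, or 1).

-1

Pull out 2: since 23 ≡ 7 (mod 8), (2/23) = +1.
Reciprocity: 11 ≡ 3 and 23 ≡ 3 (mod 4), so (11/23) = −(23/11).
Reduce top mod 11: now compute (1/11).
Reached (1/11) = 1. Collecting the sign flips along the way, the symbol is -1.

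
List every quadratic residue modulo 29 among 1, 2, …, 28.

Square k = 1,…,14 (k and 29−k give the same square):
1²=1, 2²=4, 3²=9, 4²=16, 5²=25, 6²≡7, 7²≡20, 8²≡6, 9²≡23, 10²≡13, 11²≡5, 12²≡28, 13²≡24, 14²≡22 (mod 29).
So the quadratic residues mod 29 are {1, 4, 5, 6, 7, 9, 13, 16, 20, 22, 23, 24, 25, 28}.

1, 4, 5, 6, 7, 9, 13, 16, 20, 22, 23, 24, 25, 28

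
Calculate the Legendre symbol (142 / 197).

Pull out 2: since 197 ≡ 5 (mod 8), (2/197) = -1.
Reciprocity: 71 ≡ 3 and 197 ≡ 1 (mod 4), so (71/197) = +(197/71).
Reduce top mod 71: now compute (55/71).
Reciprocity: 55 ≡ 3 and 71 ≡ 3 (mod 4), so (55/71) = −(71/55).
Reduce top mod 55: now compute (16/55).
Pull out 2^4: since 55 ≡ 7 (mod 8), (2/55) = +1, so (2/55)^4 = +1.
Reached (1/55) = 1. Collecting the sign flips along the way, the symbol is +1.

1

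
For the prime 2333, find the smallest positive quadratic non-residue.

2

(2/2333) = −1, so 2 is the smallest positive non-residue mod 2333.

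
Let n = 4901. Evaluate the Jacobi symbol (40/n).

Pull out 2^3: since 4901 ≡ 5 (mod 8), (2/4901) = -1, so (2/4901)^3 = -1.
Reciprocity: 5 ≡ 1 and 4901 ≡ 1 (mod 4), so (5/4901) = +(4901/5).
Reduce top mod 5: now compute (1/5).
Reached (1/5) = 1. Collecting the sign flips along the way, the symbol is -1.

-1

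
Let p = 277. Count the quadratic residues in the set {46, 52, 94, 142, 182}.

1

(46/277) = -1 → non-residue.
(52/277) = +1 → QR.
(94/277) = -1 → non-residue.
(142/277) = -1 → non-residue.
(182/277) = -1 → non-residue.
Total quadratic residues among the 5: 1.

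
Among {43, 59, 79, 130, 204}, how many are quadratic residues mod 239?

(43/239) = -1 → non-residue.
(59/239) = -1 → non-residue.
(79/239) = -1 → non-residue.
(130/239) = -1 → non-residue.
(204/239) = +1 → QR.
Total quadratic residues among the 5: 1.

1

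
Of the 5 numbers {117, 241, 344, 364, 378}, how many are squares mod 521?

(117/521) = +1 → QR.
(241/521) = -1 → non-residue.
(344/521) = -1 → non-residue.
(364/521) = -1 → non-residue.
(378/521) = +1 → QR.
Total quadratic residues among the 5: 2.

2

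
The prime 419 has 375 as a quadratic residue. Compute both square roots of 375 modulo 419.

79, 340

Since 419 ≡ 3 (mod 4), a square root of 375 is 375^((419+1)/4) = 375^105 mod 419.
Repeated squaring: 375^2≡260, 375^4≡141, 375^8≡188, 375^16≡148, 375^32≡116, 375^64≡48 (mod 419).
375^105 = 375^(64+32+8+1) ≡ 79 (mod 419).
Check: 79² = 6241 ≡ 375 (mod 419). The two roots are 79 and 340.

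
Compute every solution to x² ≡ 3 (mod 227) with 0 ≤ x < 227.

50, 177

Since 227 ≡ 3 (mod 4), a square root of 3 is 3^((227+1)/4) = 3^57 mod 227.
Repeated squaring: 3^2≡9, 3^4≡81, 3^8≡205, 3^16≡30, 3^32≡219 (mod 227).
3^57 = 3^(32+16+8+1) ≡ 177 (mod 227).
Check: 177² = 31329 ≡ 3 (mod 227). The two roots are 50 and 177.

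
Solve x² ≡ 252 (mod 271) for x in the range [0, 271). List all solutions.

Since 271 ≡ 3 (mod 4), a square root of 252 is 252^((271+1)/4) = 252^68 mod 271.
Repeated squaring: 252^2≡90, 252^4≡241, 252^8≡87, 252^16≡252, 252^32≡90, 252^64≡241 (mod 271).
252^68 = 252^(64+4) ≡ 87 (mod 271).
Check: 87² = 7569 ≡ 252 (mod 271). The two roots are 87 and 184.

87, 184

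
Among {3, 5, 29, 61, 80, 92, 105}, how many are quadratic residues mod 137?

2

(3/137) = -1 → non-residue.
(5/137) = -1 → non-residue.
(29/137) = -1 → non-residue.
(61/137) = +1 → QR.
(80/137) = -1 → non-residue.
(92/137) = -1 → non-residue.
(105/137) = +1 → QR.
Total quadratic residues among the 7: 2.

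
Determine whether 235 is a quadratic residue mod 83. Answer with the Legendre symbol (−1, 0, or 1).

1

First reduce: 235 ≡ 69 (mod 83).
Reciprocity: 69 ≡ 1 and 83 ≡ 3 (mod 4), so (69/83) = +(83/69).
Reduce top mod 69: now compute (14/69).
Pull out 2: since 69 ≡ 5 (mod 8), (2/69) = -1.
Reciprocity: 7 ≡ 3 and 69 ≡ 1 (mod 4), so (7/69) = +(69/7).
Reduce top mod 7: now compute (6/7).
Pull out 2: since 7 ≡ 7 (mod 8), (2/7) = +1.
Reciprocity: 3 ≡ 3 and 7 ≡ 3 (mod 4), so (3/7) = −(7/3).
Reduce top mod 3: now compute (1/3).
Reached (1/3) = 1. Collecting the sign flips along the way, the symbol is +1.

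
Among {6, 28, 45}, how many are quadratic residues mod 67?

1

(6/67) = +1 → QR.
(28/67) = -1 → non-residue.
(45/67) = -1 → non-residue.
Total quadratic residues among the 3: 1.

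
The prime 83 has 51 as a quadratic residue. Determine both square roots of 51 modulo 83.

Since 83 ≡ 3 (mod 4), a square root of 51 is 51^((83+1)/4) = 51^21 mod 83.
Repeated squaring: 51^2≡28, 51^4≡37, 51^8≡41, 51^16≡21 (mod 83).
51^21 = 51^(16+4+1) ≡ 36 (mod 83).
Check: 36² = 1296 ≡ 51 (mod 83). The two roots are 36 and 47.

36, 47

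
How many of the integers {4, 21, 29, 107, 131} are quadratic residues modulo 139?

(4/139) = +1 → QR.
(21/139) = -1 → non-residue.
(29/139) = +1 → QR.
(107/139) = +1 → QR.
(131/139) = +1 → QR.
Total quadratic residues among the 5: 4.

4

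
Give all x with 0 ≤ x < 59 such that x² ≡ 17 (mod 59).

Since 59 ≡ 3 (mod 4), a square root of 17 is 17^((59+1)/4) = 17^15 mod 59.
Repeated squaring: 17^2≡53, 17^4≡36, 17^8≡57 (mod 59).
17^15 = 17^(8+4+2+1) ≡ 28 (mod 59).
Check: 28² = 784 ≡ 17 (mod 59). The two roots are 28 and 31.

28, 31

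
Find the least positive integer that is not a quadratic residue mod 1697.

3

(2/1697) = +1, so 2 is a residue.
(3/1697) = −1, so 3 is the smallest positive non-residue mod 1697.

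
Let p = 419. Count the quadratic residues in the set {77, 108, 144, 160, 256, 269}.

(77/419) = -1 → non-residue.
(108/419) = +1 → QR.
(144/419) = +1 → QR.
(160/419) = -1 → non-residue.
(256/419) = +1 → QR.
(269/419) = +1 → QR.
Total quadratic residues among the 6: 4.

4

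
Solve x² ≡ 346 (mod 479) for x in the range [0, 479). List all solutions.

Since 479 ≡ 3 (mod 4), a square root of 346 is 346^((479+1)/4) = 346^120 mod 479.
Repeated squaring: 346^2≡445, 346^4≡198, 346^8≡405, 346^16≡207, 346^32≡218, 346^64≡103 (mod 479).
346^120 = 346^(64+32+16+8) ≡ 368 (mod 479).
Check: 368² = 135424 ≡ 346 (mod 479). The two roots are 111 and 368.

111, 368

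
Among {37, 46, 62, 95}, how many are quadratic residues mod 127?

(37/127) = +1 → QR.
(46/127) = -1 → non-residue.
(62/127) = +1 → QR.
(95/127) = -1 → non-residue.
Total quadratic residues among the 4: 2.

2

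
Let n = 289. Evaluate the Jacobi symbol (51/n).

Reciprocity: 51 ≡ 3 and 289 ≡ 1 (mod 4), so (51/289) = +(289/51).
Reduce top mod 51: now compute (34/51).
Pull out 2: since 51 ≡ 3 (mod 8), (2/51) = -1.
Reciprocity: 17 ≡ 1 and 51 ≡ 3 (mod 4), so (17/51) = +(51/17).
Reduce top mod 17: now compute (0/17).
Top reduces to 0: gcd > 1, so the symbol is 0.

0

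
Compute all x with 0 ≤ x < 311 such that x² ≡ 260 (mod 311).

142, 169

Since 311 ≡ 3 (mod 4), a square root of 260 is 260^((311+1)/4) = 260^78 mod 311.
Repeated squaring: 260^2≡113, 260^4≡18, 260^8≡13, 260^16≡169, 260^32≡260, 260^64≡113 (mod 311).
260^78 = 260^(64+8+4+2) ≡ 169 (mod 311).
Check: 169² = 28561 ≡ 260 (mod 311). The two roots are 142 and 169.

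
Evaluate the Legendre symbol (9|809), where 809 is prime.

1

Euler's criterion: (9/809) ≡ 9^404 (mod 809).
9^2 ≡ 81 (mod 809)
9^4 ≡ 89 (mod 809)
9^8 ≡ 640 (mod 809)
9^16 ≡ 246 (mod 809)
9^32 ≡ 650 (mod 809)
9^64 ≡ 202 (mod 809)
9^128 ≡ 354 (mod 809)
9^256 ≡ 730 (mod 809)
9^404 = 9^(256+128+16+4) ≡ 1 (mod 809).
Result is 1, so (9/809) = 1.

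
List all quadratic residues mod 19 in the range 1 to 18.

Square k = 1,…,9 (k and 19−k give the same square):
1²=1, 2²=4, 3²=9, 4²=16, 5²≡6, 6²≡17, 7²≡11, 8²≡7, 9²≡5 (mod 19).
So the quadratic residues mod 19 are {1, 4, 5, 6, 7, 9, 11, 16, 17}.

1, 4, 5, 6, 7, 9, 11, 16, 17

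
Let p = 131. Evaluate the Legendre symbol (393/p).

0

First reduce: 393 ≡ 0 (mod 131).
Top reduces to 0: gcd > 1, so the symbol is 0.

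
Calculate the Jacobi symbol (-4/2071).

First reduce: -4 ≡ 2067 (mod 2071).
Reciprocity: 2067 ≡ 3 and 2071 ≡ 3 (mod 4), so (2067/2071) = −(2071/2067).
Reduce top mod 2067: now compute (4/2067).
Pull out 2^2: since 2067 ≡ 3 (mod 8), (2/2067) = -1, so (2/2067)^2 = +1.
Reached (1/2067) = 1. Collecting the sign flips along the way, the symbol is -1.

-1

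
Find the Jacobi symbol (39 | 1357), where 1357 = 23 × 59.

Reciprocity: 39 ≡ 3 and 1357 ≡ 1 (mod 4), so (39/1357) = +(1357/39).
Reduce top mod 39: now compute (31/39).
Reciprocity: 31 ≡ 3 and 39 ≡ 3 (mod 4), so (31/39) = −(39/31).
Reduce top mod 31: now compute (8/31).
Pull out 2^3: since 31 ≡ 7 (mod 8), (2/31) = +1, so (2/31)^3 = +1.
Reached (1/31) = 1. Collecting the sign flips along the way, the symbol is -1.

-1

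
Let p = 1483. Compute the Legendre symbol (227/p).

Reciprocity: 227 ≡ 3 and 1483 ≡ 3 (mod 4), so (227/1483) = −(1483/227).
Reduce top mod 227: now compute (121/227).
Reciprocity: 121 ≡ 1 and 227 ≡ 3 (mod 4), so (121/227) = +(227/121).
Reduce top mod 121: now compute (106/121).
Pull out 2: since 121 ≡ 1 (mod 8), (2/121) = +1.
Reciprocity: 53 ≡ 1 and 121 ≡ 1 (mod 4), so (53/121) = +(121/53).
Reduce top mod 53: now compute (15/53).
Reciprocity: 15 ≡ 3 and 53 ≡ 1 (mod 4), so (15/53) = +(53/15).
Reduce top mod 15: now compute (8/15).
Pull out 2^3: since 15 ≡ 7 (mod 8), (2/15) = +1, so (2/15)^3 = +1.
Reached (1/15) = 1. Collecting the sign flips along the way, the symbol is -1.

-1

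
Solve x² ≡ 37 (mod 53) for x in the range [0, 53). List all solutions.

53 ≡ 1 (mod 4), so we find a root by search.
Trying successive values, 14² = 196 ≡ 37 (mod 53). The other root is 53 − 14 = 39.

14, 39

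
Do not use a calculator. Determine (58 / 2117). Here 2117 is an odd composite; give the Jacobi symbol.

0

Pull out 2: since 2117 ≡ 5 (mod 8), (2/2117) = -1.
Reciprocity: 29 ≡ 1 and 2117 ≡ 1 (mod 4), so (29/2117) = +(2117/29).
Reduce top mod 29: now compute (0/29).
Top reduces to 0: gcd > 1, so the symbol is 0.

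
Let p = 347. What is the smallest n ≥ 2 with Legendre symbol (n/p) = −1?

(2/347) = −1, so 2 is the smallest positive non-residue mod 347.

2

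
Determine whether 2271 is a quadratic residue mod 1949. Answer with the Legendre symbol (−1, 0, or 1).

-1

First reduce: 2271 ≡ 322 (mod 1949).
Pull out 2: since 1949 ≡ 5 (mod 8), (2/1949) = -1.
Reciprocity: 161 ≡ 1 and 1949 ≡ 1 (mod 4), so (161/1949) = +(1949/161).
Reduce top mod 161: now compute (17/161).
Reciprocity: 17 ≡ 1 and 161 ≡ 1 (mod 4), so (17/161) = +(161/17).
Reduce top mod 17: now compute (8/17).
Pull out 2^3: since 17 ≡ 1 (mod 8), (2/17) = +1, so (2/17)^3 = +1.
Reached (1/17) = 1. Collecting the sign flips along the way, the symbol is -1.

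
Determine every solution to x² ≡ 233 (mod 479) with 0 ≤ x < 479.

134, 345

Since 479 ≡ 3 (mod 4), a square root of 233 is 233^((479+1)/4) = 233^120 mod 479.
Repeated squaring: 233^2≡162, 233^4≡378, 233^8≡142, 233^16≡46, 233^32≡200, 233^64≡243 (mod 479).
233^120 = 233^(64+32+16+8) ≡ 345 (mod 479).
Check: 345² = 119025 ≡ 233 (mod 479). The two roots are 134 and 345.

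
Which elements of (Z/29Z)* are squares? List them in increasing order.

1,4,5,6,7,9,13,16,20,22,23,24,25,28

Square k = 1,…,14 (k and 29−k give the same square):
1²=1, 2²=4, 3²=9, 4²=16, 5²=25, 6²≡7, 7²≡20, 8²≡6, 9²≡23, 10²≡13, 11²≡5, 12²≡28, 13²≡24, 14²≡22 (mod 29).
So the quadratic residues mod 29 are {1, 4, 5, 6, 7, 9, 13, 16, 20, 22, 23, 24, 25, 28}.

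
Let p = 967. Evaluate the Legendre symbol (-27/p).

Euler's criterion: (-27/967) ≡ 940^483 (mod 967).
940^2 ≡ 729 (mod 967)
940^4 ≡ 558 (mod 967)
940^8 ≡ 957 (mod 967)
940^16 ≡ 100 (mod 967)
940^32 ≡ 330 (mod 967)
940^64 ≡ 596 (mod 967)
940^128 ≡ 327 (mod 967)
940^256 ≡ 559 (mod 967)
940^483 = 940^(256+128+64+32+2+1) ≡ 1 (mod 967).
Result is 1, so (-27/967) = 1.

1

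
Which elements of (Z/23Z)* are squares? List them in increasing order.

Square k = 1,…,11 (k and 23−k give the same square):
1²=1, 2²=4, 3²=9, 4²=16, 5²≡2, 6²≡13, 7²≡3, 8²≡18, 9²≡12, 10²≡8, 11²≡6 (mod 23).
So the quadratic residues mod 23 are {1, 2, 3, 4, 6, 8, 9, 12, 13, 16, 18}.

1,2,3,4,6,8,9,12,13,16,18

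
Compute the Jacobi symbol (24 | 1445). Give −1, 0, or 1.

1

Pull out 2^3: since 1445 ≡ 5 (mod 8), (2/1445) = -1, so (2/1445)^3 = -1.
Reciprocity: 3 ≡ 3 and 1445 ≡ 1 (mod 4), so (3/1445) = +(1445/3).
Reduce top mod 3: now compute (2/3).
Pull out 2: since 3 ≡ 3 (mod 8), (2/3) = -1.
Reached (1/3) = 1. Collecting the sign flips along the way, the symbol is +1.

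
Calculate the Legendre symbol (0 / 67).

0

Top reduces to 0: gcd > 1, so the symbol is 0.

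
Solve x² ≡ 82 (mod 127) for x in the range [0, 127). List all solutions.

Since 127 ≡ 3 (mod 4), a square root of 82 is 82^((127+1)/4) = 82^32 mod 127.
Repeated squaring: 82^2≡120, 82^4≡49, 82^8≡115, 82^16≡17, 82^32≡35 (mod 127).
82^32 = 82^(32) ≡ 35 (mod 127).
Check: 35² = 1225 ≡ 82 (mod 127). The two roots are 35 and 92.

35, 92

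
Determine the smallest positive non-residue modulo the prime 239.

7

(2/239) = +1, so 2 is a residue.
(3/239) = +1, so 3 is a residue.
(4/239) = +1, so 4 is a residue.
(5/239) = +1, so 5 is a residue.
(6/239) = +1, so 6 is a residue.
(7/239) = −1, so 7 is the smallest positive non-residue mod 239.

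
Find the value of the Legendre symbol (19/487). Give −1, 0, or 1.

Reciprocity: 19 ≡ 3 and 487 ≡ 3 (mod 4), so (19/487) = −(487/19).
Reduce top mod 19: now compute (12/19).
Pull out 2^2: since 19 ≡ 3 (mod 8), (2/19) = -1, so (2/19)^2 = +1.
Reciprocity: 3 ≡ 3 and 19 ≡ 3 (mod 4), so (3/19) = −(19/3).
Reduce top mod 3: now compute (1/3).
Reached (1/3) = 1. Collecting the sign flips along the way, the symbol is +1.

1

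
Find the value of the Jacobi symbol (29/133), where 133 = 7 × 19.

-1

Reciprocity: 29 ≡ 1 and 133 ≡ 1 (mod 4), so (29/133) = +(133/29).
Reduce top mod 29: now compute (17/29).
Reciprocity: 17 ≡ 1 and 29 ≡ 1 (mod 4), so (17/29) = +(29/17).
Reduce top mod 17: now compute (12/17).
Pull out 2^2: since 17 ≡ 1 (mod 8), (2/17) = +1, so (2/17)^2 = +1.
Reciprocity: 3 ≡ 3 and 17 ≡ 1 (mod 4), so (3/17) = +(17/3).
Reduce top mod 3: now compute (2/3).
Pull out 2: since 3 ≡ 3 (mod 8), (2/3) = -1.
Reached (1/3) = 1. Collecting the sign flips along the way, the symbol is -1.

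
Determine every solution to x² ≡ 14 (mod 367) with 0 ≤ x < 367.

Since 367 ≡ 3 (mod 4), a square root of 14 is 14^((367+1)/4) = 14^92 mod 367.
Repeated squaring: 14^2≡196, 14^4≡248, 14^8≡215, 14^16≡350, 14^32≡289, 14^64≡212 (mod 367).
14^92 = 14^(64+16+8+4) ≡ 324 (mod 367).
Check: 324² = 104976 ≡ 14 (mod 367). The two roots are 43 and 324.

43, 324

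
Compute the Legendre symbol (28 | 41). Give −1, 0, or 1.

Euler's criterion: (28/41) ≡ 28^20 (mod 41).
28^2 ≡ 5 (mod 41)
28^4 ≡ 25 (mod 41)
28^8 ≡ 10 (mod 41)
28^16 ≡ 18 (mod 41)
28^20 = 28^(16+4) ≡ 40 (mod 41).
Result is 40 ≡ −1, so (28/41) = −1.

-1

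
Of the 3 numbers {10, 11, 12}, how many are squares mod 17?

(10/17) = -1 → non-residue.
(11/17) = -1 → non-residue.
(12/17) = -1 → non-residue.
Total quadratic residues among the 3: 0.

0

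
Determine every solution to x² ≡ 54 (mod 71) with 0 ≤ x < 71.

14, 57

Since 71 ≡ 3 (mod 4), a square root of 54 is 54^((71+1)/4) = 54^18 mod 71.
Repeated squaring: 54^2≡5, 54^4≡25, 54^8≡57, 54^16≡54 (mod 71).
54^18 = 54^(16+2) ≡ 57 (mod 71).
Check: 57² = 3249 ≡ 54 (mod 71). The two roots are 14 and 57.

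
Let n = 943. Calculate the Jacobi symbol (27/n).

Reciprocity: 27 ≡ 3 and 943 ≡ 3 (mod 4), so (27/943) = −(943/27).
Reduce top mod 27: now compute (25/27).
Reciprocity: 25 ≡ 1 and 27 ≡ 3 (mod 4), so (25/27) = +(27/25).
Reduce top mod 25: now compute (2/25).
Pull out 2: since 25 ≡ 1 (mod 8), (2/25) = +1.
Reached (1/25) = 1. Collecting the sign flips along the way, the symbol is -1.

-1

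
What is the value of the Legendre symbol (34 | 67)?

-1

Pull out 2: since 67 ≡ 3 (mod 8), (2/67) = -1.
Reciprocity: 17 ≡ 1 and 67 ≡ 3 (mod 4), so (17/67) = +(67/17).
Reduce top mod 17: now compute (16/17).
Pull out 2^4: since 17 ≡ 1 (mod 8), (2/17) = +1, so (2/17)^4 = +1.
Reached (1/17) = 1. Collecting the sign flips along the way, the symbol is -1.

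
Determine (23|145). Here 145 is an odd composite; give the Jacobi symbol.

Reciprocity: 23 ≡ 3 and 145 ≡ 1 (mod 4), so (23/145) = +(145/23).
Reduce top mod 23: now compute (7/23).
Reciprocity: 7 ≡ 3 and 23 ≡ 3 (mod 4), so (7/23) = −(23/7).
Reduce top mod 7: now compute (2/7).
Pull out 2: since 7 ≡ 7 (mod 8), (2/7) = +1.
Reached (1/7) = 1. Collecting the sign flips along the way, the symbol is -1.

-1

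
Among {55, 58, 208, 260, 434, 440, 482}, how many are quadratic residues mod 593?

(55/593) = +1 → QR.
(58/593) = +1 → QR.
(208/593) = -1 → non-residue.
(260/593) = +1 → QR.
(434/593) = -1 → non-residue.
(440/593) = +1 → QR.
(482/593) = -1 → non-residue.
Total quadratic residues among the 7: 4.

4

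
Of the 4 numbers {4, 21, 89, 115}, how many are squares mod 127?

(4/127) = +1 → QR.
(21/127) = +1 → QR.
(89/127) = -1 → non-residue.
(115/127) = +1 → QR.
Total quadratic residues among the 4: 3.

3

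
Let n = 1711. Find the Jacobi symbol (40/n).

1

Pull out 2^3: since 1711 ≡ 7 (mod 8), (2/1711) = +1, so (2/1711)^3 = +1.
Reciprocity: 5 ≡ 1 and 1711 ≡ 3 (mod 4), so (5/1711) = +(1711/5).
Reduce top mod 5: now compute (1/5).
Reached (1/5) = 1. Collecting the sign flips along the way, the symbol is +1.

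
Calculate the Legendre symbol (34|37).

Euler's criterion: (34/37) ≡ 34^18 (mod 37).
34^2 ≡ 9 (mod 37)
34^4 ≡ 7 (mod 37)
34^8 ≡ 12 (mod 37)
34^16 ≡ 33 (mod 37)
34^18 = 34^(16+2) ≡ 1 (mod 37).
Result is 1, so (34/37) = 1.

1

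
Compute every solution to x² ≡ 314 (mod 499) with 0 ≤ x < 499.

Since 499 ≡ 3 (mod 4), a square root of 314 is 314^((499+1)/4) = 314^125 mod 499.
Repeated squaring: 314^2≡293, 314^4≡21, 314^8≡441, 314^16≡370, 314^32≡174, 314^64≡336 (mod 499).
314^125 = 314^(64+32+16+8+4+1) ≡ 446 (mod 499).
Check: 446² = 198916 ≡ 314 (mod 499). The two roots are 53 and 446.

53, 446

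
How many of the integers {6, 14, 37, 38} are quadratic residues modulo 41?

(6/41) = -1 → non-residue.
(14/41) = -1 → non-residue.
(37/41) = +1 → QR.
(38/41) = -1 → non-residue.
Total quadratic residues among the 4: 1.

1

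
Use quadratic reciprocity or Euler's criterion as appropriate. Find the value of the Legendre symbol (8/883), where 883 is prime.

-1

Euler's criterion: (8/883) ≡ 8^441 (mod 883).
8^2 ≡ 64 (mod 883)
8^4 ≡ 564 (mod 883)
8^8 ≡ 216 (mod 883)
8^16 ≡ 740 (mod 883)
8^32 ≡ 140 (mod 883)
8^64 ≡ 174 (mod 883)
8^128 ≡ 254 (mod 883)
8^256 ≡ 57 (mod 883)
8^441 = 8^(256+128+32+16+8+1) ≡ 882 (mod 883).
Result is 882 ≡ −1, so (8/883) = −1.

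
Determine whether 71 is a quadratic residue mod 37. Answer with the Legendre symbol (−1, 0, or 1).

First reduce: 71 ≡ 34 (mod 37).
Pull out 2: since 37 ≡ 5 (mod 8), (2/37) = -1.
Reciprocity: 17 ≡ 1 and 37 ≡ 1 (mod 4), so (17/37) = +(37/17).
Reduce top mod 17: now compute (3/17).
Reciprocity: 3 ≡ 3 and 17 ≡ 1 (mod 4), so (3/17) = +(17/3).
Reduce top mod 3: now compute (2/3).
Pull out 2: since 3 ≡ 3 (mod 8), (2/3) = -1.
Reached (1/3) = 1. Collecting the sign flips along the way, the symbol is +1.

1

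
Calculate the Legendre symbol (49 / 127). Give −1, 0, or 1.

1

Reciprocity: 49 ≡ 1 and 127 ≡ 3 (mod 4), so (49/127) = +(127/49).
Reduce top mod 49: now compute (29/49).
Reciprocity: 29 ≡ 1 and 49 ≡ 1 (mod 4), so (29/49) = +(49/29).
Reduce top mod 29: now compute (20/29).
Pull out 2^2: since 29 ≡ 5 (mod 8), (2/29) = -1, so (2/29)^2 = +1.
Reciprocity: 5 ≡ 1 and 29 ≡ 1 (mod 4), so (5/29) = +(29/5).
Reduce top mod 5: now compute (4/5).
Pull out 2^2: since 5 ≡ 5 (mod 8), (2/5) = -1, so (2/5)^2 = +1.
Reached (1/5) = 1. Collecting the sign flips along the way, the symbol is +1.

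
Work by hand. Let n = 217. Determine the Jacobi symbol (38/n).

Pull out 2: since 217 ≡ 1 (mod 8), (2/217) = +1.
Reciprocity: 19 ≡ 3 and 217 ≡ 1 (mod 4), so (19/217) = +(217/19).
Reduce top mod 19: now compute (8/19).
Pull out 2^3: since 19 ≡ 3 (mod 8), (2/19) = -1, so (2/19)^3 = -1.
Reached (1/19) = 1. Collecting the sign flips along the way, the symbol is -1.

-1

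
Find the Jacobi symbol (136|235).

Pull out 2^3: since 235 ≡ 3 (mod 8), (2/235) = -1, so (2/235)^3 = -1.
Reciprocity: 17 ≡ 1 and 235 ≡ 3 (mod 4), so (17/235) = +(235/17).
Reduce top mod 17: now compute (14/17).
Pull out 2: since 17 ≡ 1 (mod 8), (2/17) = +1.
Reciprocity: 7 ≡ 3 and 17 ≡ 1 (mod 4), so (7/17) = +(17/7).
Reduce top mod 7: now compute (3/7).
Reciprocity: 3 ≡ 3 and 7 ≡ 3 (mod 4), so (3/7) = −(7/3).
Reduce top mod 3: now compute (1/3).
Reached (1/3) = 1. Collecting the sign flips along the way, the symbol is +1.

1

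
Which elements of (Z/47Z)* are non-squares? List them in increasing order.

5 10 11 13 15 19 20 22 23 26 29 30 31 33 35 38 39 40 41 43 44 45 46

Square k = 1,…,23 (k and 47−k give the same square):
1²=1, 2²=4, 3²=9, 4²=16, 5²=25, 6²=36, 7²≡2, 8²≡17, 9²≡34, 10²≡6, 11²≡27, 12²≡3, 13²≡28, 14²≡8, 15²≡37, 16²≡21, 17²≡7, 18²≡42, 19²≡32, 20²≡24, 21²≡18, 22²≡14, 23²≡12 (mod 47).
The residues are {1, 2, 3, 4, 6, 7, 8, 9, 12, 14, 16, 17, 18, 21, 24, 25, 27, 28, 32, 34, 36, 37, 42}; the non-residues are the remaining 23 nonzero classes.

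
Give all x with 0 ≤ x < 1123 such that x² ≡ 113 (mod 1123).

251, 872

Since 1123 ≡ 3 (mod 4), a square root of 113 is 113^((1123+1)/4) = 113^281 mod 1123.
Repeated squaring: 113^2≡416, 113^4≡114, 113^8≡643, 113^16≡185, 113^32≡535, 113^64≡983, 113^128≡509, 113^256≡791 (mod 1123).
113^281 = 113^(256+16+8+1) ≡ 872 (mod 1123).
Check: 872² = 760384 ≡ 113 (mod 1123). The two roots are 251 and 872.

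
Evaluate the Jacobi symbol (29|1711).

0

Reciprocity: 29 ≡ 1 and 1711 ≡ 3 (mod 4), so (29/1711) = +(1711/29).
Reduce top mod 29: now compute (0/29).
Top reduces to 0: gcd > 1, so the symbol is 0.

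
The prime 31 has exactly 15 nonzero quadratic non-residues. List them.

Square k = 1,…,15 (k and 31−k give the same square):
1²=1, 2²=4, 3²=9, 4²=16, 5²=25, 6²≡5, 7²≡18, 8²≡2, 9²≡19, 10²≡7, 11²≡28, 12²≡20, 13²≡14, 14²≡10, 15²≡8 (mod 31).
The residues are {1, 2, 4, 5, 7, 8, 9, 10, 14, 16, 18, 19, 20, 25, 28}; the non-residues are the remaining 15 nonzero classes.

3 6 11 12 13 15 17 21 22 23 24 26 27 29 30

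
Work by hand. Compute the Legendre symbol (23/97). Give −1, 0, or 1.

-1

Euler's criterion: (23/97) ≡ 23^48 (mod 97).
23^2 ≡ 44 (mod 97)
23^4 ≡ 93 (mod 97)
23^8 ≡ 16 (mod 97)
23^16 ≡ 62 (mod 97)
23^32 ≡ 61 (mod 97)
23^48 = 23^(32+16) ≡ 96 (mod 97).
Result is 96 ≡ −1, so (23/97) = −1.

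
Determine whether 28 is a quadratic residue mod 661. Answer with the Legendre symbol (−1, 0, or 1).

-1

Euler's criterion: (28/661) ≡ 28^330 (mod 661).
28^2 ≡ 123 (mod 661)
28^4 ≡ 587 (mod 661)
28^8 ≡ 188 (mod 661)
28^16 ≡ 311 (mod 661)
28^32 ≡ 215 (mod 661)
28^64 ≡ 616 (mod 661)
28^128 ≡ 42 (mod 661)
28^256 ≡ 442 (mod 661)
28^330 = 28^(256+64+8+2) ≡ 660 (mod 661).
Result is 660 ≡ −1, so (28/661) = −1.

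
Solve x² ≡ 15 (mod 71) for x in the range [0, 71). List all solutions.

21, 50

Since 71 ≡ 3 (mod 4), a square root of 15 is 15^((71+1)/4) = 15^18 mod 71.
Repeated squaring: 15^2≡12, 15^4≡2, 15^8≡4, 15^16≡16 (mod 71).
15^18 = 15^(16+2) ≡ 50 (mod 71).
Check: 50² = 2500 ≡ 15 (mod 71). The two roots are 21 and 50.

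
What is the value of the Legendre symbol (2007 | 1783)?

1

First reduce: 2007 ≡ 224 (mod 1783).
Pull out 2^5: since 1783 ≡ 7 (mod 8), (2/1783) = +1, so (2/1783)^5 = +1.
Reciprocity: 7 ≡ 3 and 1783 ≡ 3 (mod 4), so (7/1783) = −(1783/7).
Reduce top mod 7: now compute (5/7).
Reciprocity: 5 ≡ 1 and 7 ≡ 3 (mod 4), so (5/7) = +(7/5).
Reduce top mod 5: now compute (2/5).
Pull out 2: since 5 ≡ 5 (mod 8), (2/5) = -1.
Reached (1/5) = 1. Collecting the sign flips along the way, the symbol is +1.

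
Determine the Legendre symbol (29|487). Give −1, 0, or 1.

1

Euler's criterion: (29/487) ≡ 29^243 (mod 487).
29^2 ≡ 354 (mod 487)
29^4 ≡ 157 (mod 487)
29^8 ≡ 299 (mod 487)
29^16 ≡ 280 (mod 487)
29^32 ≡ 480 (mod 487)
29^64 ≡ 49 (mod 487)
29^128 ≡ 453 (mod 487)
29^243 = 29^(128+64+32+16+2+1) ≡ 1 (mod 487).
Result is 1, so (29/487) = 1.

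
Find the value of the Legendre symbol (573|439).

-1

Euler's criterion: (573/439) ≡ 134^219 (mod 439).
134^2 ≡ 396 (mod 439)
134^4 ≡ 93 (mod 439)
134^8 ≡ 308 (mod 439)
134^16 ≡ 40 (mod 439)
134^32 ≡ 283 (mod 439)
134^64 ≡ 191 (mod 439)
134^128 ≡ 44 (mod 439)
134^219 = 134^(128+64+16+8+2+1) ≡ 438 (mod 439).
Result is 438 ≡ −1, so (573/439) = −1.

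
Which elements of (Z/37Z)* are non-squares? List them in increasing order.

Square k = 1,…,18 (k and 37−k give the same square):
1²=1, 2²=4, 3²=9, 4²=16, 5²=25, 6²=36, 7²≡12, 8²≡27, 9²≡7, 10²≡26, 11²≡10, 12²≡33, 13²≡21, 14²≡11, 15²≡3, 16²≡34, 17²≡30, 18²≡28 (mod 37).
The residues are {1, 3, 4, 7, 9, 10, 11, 12, 16, 21, 25, 26, 27, 28, 30, 33, 34, 36}; the non-residues are the remaining 18 nonzero classes.

2, 5, 6, 8, 13, 14, 15, 17, 18, 19, 20, 22, 23, 24, 29, 31, 32, 35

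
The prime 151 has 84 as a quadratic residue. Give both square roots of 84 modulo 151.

Since 151 ≡ 3 (mod 4), a square root of 84 is 84^((151+1)/4) = 84^38 mod 151.
Repeated squaring: 84^2≡110, 84^4≡20, 84^8≡98, 84^16≡91, 84^32≡127 (mod 151).
84^38 = 84^(32+4+2) ≡ 50 (mod 151).
Check: 50² = 2500 ≡ 84 (mod 151). The two roots are 50 and 101.

50, 101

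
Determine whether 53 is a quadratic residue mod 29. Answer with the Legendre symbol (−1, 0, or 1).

1

First reduce: 53 ≡ 24 (mod 29).
Pull out 2^3: since 29 ≡ 5 (mod 8), (2/29) = -1, so (2/29)^3 = -1.
Reciprocity: 3 ≡ 3 and 29 ≡ 1 (mod 4), so (3/29) = +(29/3).
Reduce top mod 3: now compute (2/3).
Pull out 2: since 3 ≡ 3 (mod 8), (2/3) = -1.
Reached (1/3) = 1. Collecting the sign flips along the way, the symbol is +1.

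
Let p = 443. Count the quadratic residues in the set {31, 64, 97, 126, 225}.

(31/443) = -1 → non-residue.
(64/443) = +1 → QR.
(97/443) = -1 → non-residue.
(126/443) = +1 → QR.
(225/443) = +1 → QR.
Total quadratic residues among the 5: 3.

3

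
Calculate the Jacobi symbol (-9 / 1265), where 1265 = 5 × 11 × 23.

1

First reduce: -9 ≡ 1256 (mod 1265).
Pull out 2^3: since 1265 ≡ 1 (mod 8), (2/1265) = +1, so (2/1265)^3 = +1.
Reciprocity: 157 ≡ 1 and 1265 ≡ 1 (mod 4), so (157/1265) = +(1265/157).
Reduce top mod 157: now compute (9/157).
Reciprocity: 9 ≡ 1 and 157 ≡ 1 (mod 4), so (9/157) = +(157/9).
Reduce top mod 9: now compute (4/9).
Pull out 2^2: since 9 ≡ 1 (mod 8), (2/9) = +1, so (2/9)^2 = +1.
Reached (1/9) = 1. Collecting the sign flips along the way, the symbol is +1.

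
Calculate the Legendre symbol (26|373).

Pull out 2: since 373 ≡ 5 (mod 8), (2/373) = -1.
Reciprocity: 13 ≡ 1 and 373 ≡ 1 (mod 4), so (13/373) = +(373/13).
Reduce top mod 13: now compute (9/13).
Reciprocity: 9 ≡ 1 and 13 ≡ 1 (mod 4), so (9/13) = +(13/9).
Reduce top mod 9: now compute (4/9).
Pull out 2^2: since 9 ≡ 1 (mod 8), (2/9) = +1, so (2/9)^2 = +1.
Reached (1/9) = 1. Collecting the sign flips along the way, the symbol is -1.

-1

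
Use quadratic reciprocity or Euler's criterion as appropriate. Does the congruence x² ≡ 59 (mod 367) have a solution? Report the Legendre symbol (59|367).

Reciprocity: 59 ≡ 3 and 367 ≡ 3 (mod 4), so (59/367) = −(367/59).
Reduce top mod 59: now compute (13/59).
Reciprocity: 13 ≡ 1 and 59 ≡ 3 (mod 4), so (13/59) = +(59/13).
Reduce top mod 13: now compute (7/13).
Reciprocity: 7 ≡ 3 and 13 ≡ 1 (mod 4), so (7/13) = +(13/7).
Reduce top mod 7: now compute (6/7).
Pull out 2: since 7 ≡ 7 (mod 8), (2/7) = +1.
Reciprocity: 3 ≡ 3 and 7 ≡ 3 (mod 4), so (3/7) = −(7/3).
Reduce top mod 3: now compute (1/3).
Reached (1/3) = 1. Collecting the sign flips along the way, the symbol is +1.

1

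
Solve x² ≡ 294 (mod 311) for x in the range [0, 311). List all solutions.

43, 268

Since 311 ≡ 3 (mod 4), a square root of 294 is 294^((311+1)/4) = 294^78 mod 311.
Repeated squaring: 294^2≡289, 294^4≡173, 294^8≡73, 294^16≡42, 294^32≡209, 294^64≡141 (mod 311).
294^78 = 294^(64+8+4+2) ≡ 268 (mod 311).
Check: 268² = 71824 ≡ 294 (mod 311). The two roots are 43 and 268.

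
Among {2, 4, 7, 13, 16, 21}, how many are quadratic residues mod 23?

(2/23) = +1 → QR.
(4/23) = +1 → QR.
(7/23) = -1 → non-residue.
(13/23) = +1 → QR.
(16/23) = +1 → QR.
(21/23) = -1 → non-residue.
Total quadratic residues among the 6: 4.

4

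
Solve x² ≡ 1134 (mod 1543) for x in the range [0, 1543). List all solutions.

622, 921

Since 1543 ≡ 3 (mod 4), a square root of 1134 is 1134^((1543+1)/4) = 1134^386 mod 1543.
Repeated squaring: 1134^2≡637, 1134^4≡1503, 1134^8≡57, 1134^16≡163, 1134^32≡338, 1134^64≡62, 1134^128≡758, 1134^256≡568 (mod 1543).
1134^386 = 1134^(256+128+2) ≡ 622 (mod 1543).
Check: 622² = 386884 ≡ 1134 (mod 1543). The two roots are 622 and 921.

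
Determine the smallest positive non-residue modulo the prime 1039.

(2/1039) = +1, so 2 is a residue.
(3/1039) = −1, so 3 is the smallest positive non-residue mod 1039.

3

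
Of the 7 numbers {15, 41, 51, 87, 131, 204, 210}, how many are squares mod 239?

(15/239) = +1 → QR.
(41/239) = -1 → non-residue.
(51/239) = +1 → QR.
(87/239) = +1 → QR.
(131/239) = -1 → non-residue.
(204/239) = +1 → QR.
(210/239) = -1 → non-residue.
Total quadratic residues among the 7: 4.

4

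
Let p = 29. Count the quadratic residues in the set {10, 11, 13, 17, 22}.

(10/29) = -1 → non-residue.
(11/29) = -1 → non-residue.
(13/29) = +1 → QR.
(17/29) = -1 → non-residue.
(22/29) = +1 → QR.
Total quadratic residues among the 5: 2.

2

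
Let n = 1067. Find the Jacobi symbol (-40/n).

First reduce: -40 ≡ 1027 (mod 1067).
Reciprocity: 1027 ≡ 3 and 1067 ≡ 3 (mod 4), so (1027/1067) = −(1067/1027).
Reduce top mod 1027: now compute (40/1027).
Pull out 2^3: since 1027 ≡ 3 (mod 8), (2/1027) = -1, so (2/1027)^3 = -1.
Reciprocity: 5 ≡ 1 and 1027 ≡ 3 (mod 4), so (5/1027) = +(1027/5).
Reduce top mod 5: now compute (2/5).
Pull out 2: since 5 ≡ 5 (mod 8), (2/5) = -1.
Reached (1/5) = 1. Collecting the sign flips along the way, the symbol is -1.

-1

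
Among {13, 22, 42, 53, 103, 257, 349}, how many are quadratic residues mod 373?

(13/373) = +1 → QR.
(22/373) = +1 → QR.
(42/373) = -1 → non-residue.
(53/373) = -1 → non-residue.
(103/373) = +1 → QR.
(257/373) = +1 → QR.
(349/373) = -1 → non-residue.
Total quadratic residues among the 7: 4.

4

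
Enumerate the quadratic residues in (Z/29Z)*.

Square k = 1,…,14 (k and 29−k give the same square):
1²=1, 2²=4, 3²=9, 4²=16, 5²=25, 6²≡7, 7²≡20, 8²≡6, 9²≡23, 10²≡13, 11²≡5, 12²≡28, 13²≡24, 14²≡22 (mod 29).
So the quadratic residues mod 29 are {1, 4, 5, 6, 7, 9, 13, 16, 20, 22, 23, 24, 25, 28}.

1,4,5,6,7,9,13,16,20,22,23,24,25,28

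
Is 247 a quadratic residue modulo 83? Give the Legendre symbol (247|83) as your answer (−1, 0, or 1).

1

Euler's criterion: (247/83) ≡ 81^41 (mod 83).
81^2 ≡ 4 (mod 83)
81^4 ≡ 16 (mod 83)
81^8 ≡ 7 (mod 83)
81^16 ≡ 49 (mod 83)
81^32 ≡ 77 (mod 83)
81^41 = 81^(32+8+1) ≡ 1 (mod 83).
Result is 1, so (247/83) = 1.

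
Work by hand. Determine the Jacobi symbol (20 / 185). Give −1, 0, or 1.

0

Pull out 2^2: since 185 ≡ 1 (mod 8), (2/185) = +1, so (2/185)^2 = +1.
Reciprocity: 5 ≡ 1 and 185 ≡ 1 (mod 4), so (5/185) = +(185/5).
Reduce top mod 5: now compute (0/5).
Top reduces to 0: gcd > 1, so the symbol is 0.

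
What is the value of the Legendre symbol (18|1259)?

Pull out 2: since 1259 ≡ 3 (mod 8), (2/1259) = -1.
Reciprocity: 9 ≡ 1 and 1259 ≡ 3 (mod 4), so (9/1259) = +(1259/9).
Reduce top mod 9: now compute (8/9).
Pull out 2^3: since 9 ≡ 1 (mod 8), (2/9) = +1, so (2/9)^3 = +1.
Reached (1/9) = 1. Collecting the sign flips along the way, the symbol is -1.

-1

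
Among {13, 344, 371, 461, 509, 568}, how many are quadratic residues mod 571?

(13/571) = +1 → QR.
(344/571) = -1 → non-residue.
(371/571) = +1 → QR.
(461/571) = +1 → QR.
(509/571) = +1 → QR.
(568/571) = +1 → QR.
Total quadratic residues among the 6: 5.

5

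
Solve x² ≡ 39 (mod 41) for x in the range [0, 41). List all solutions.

11, 30

41 ≡ 1 (mod 4), so we find a root by search.
Trying successive values, 11² = 121 ≡ 39 (mod 41). The other root is 41 − 11 = 30.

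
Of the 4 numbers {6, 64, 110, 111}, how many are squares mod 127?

(6/127) = -1 → non-residue.
(64/127) = +1 → QR.
(110/127) = -1 → non-residue.
(111/127) = -1 → non-residue.
Total quadratic residues among the 4: 1.

1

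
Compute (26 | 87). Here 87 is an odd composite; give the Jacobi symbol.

Pull out 2: since 87 ≡ 7 (mod 8), (2/87) = +1.
Reciprocity: 13 ≡ 1 and 87 ≡ 3 (mod 4), so (13/87) = +(87/13).
Reduce top mod 13: now compute (9/13).
Reciprocity: 9 ≡ 1 and 13 ≡ 1 (mod 4), so (9/13) = +(13/9).
Reduce top mod 9: now compute (4/9).
Pull out 2^2: since 9 ≡ 1 (mod 8), (2/9) = +1, so (2/9)^2 = +1.
Reached (1/9) = 1. Collecting the sign flips along the way, the symbol is +1.

1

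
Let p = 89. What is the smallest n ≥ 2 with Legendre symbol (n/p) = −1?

(2/89) = +1, so 2 is a residue.
(3/89) = −1, so 3 is the smallest positive non-residue mod 89.

3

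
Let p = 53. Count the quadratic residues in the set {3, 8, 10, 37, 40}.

(3/53) = -1 → non-residue.
(8/53) = -1 → non-residue.
(10/53) = +1 → QR.
(37/53) = +1 → QR.
(40/53) = +1 → QR.
Total quadratic residues among the 5: 3.

3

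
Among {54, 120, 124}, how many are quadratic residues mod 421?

1

(54/421) = -1 → non-residue.
(120/421) = -1 → non-residue.
(124/421) = +1 → QR.
Total quadratic residues among the 3: 1.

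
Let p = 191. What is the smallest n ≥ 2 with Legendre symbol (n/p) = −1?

7

(2/191) = +1, so 2 is a residue.
(3/191) = +1, so 3 is a residue.
(4/191) = +1, so 4 is a residue.
(5/191) = +1, so 5 is a residue.
(6/191) = +1, so 6 is a residue.
(7/191) = −1, so 7 is the smallest positive non-residue mod 191.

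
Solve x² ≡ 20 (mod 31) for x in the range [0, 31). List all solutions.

Since 31 ≡ 3 (mod 4), a square root of 20 is 20^((31+1)/4) = 20^8 mod 31.
Repeated squaring: 20^2≡28, 20^4≡9, 20^8≡19 (mod 31).
20^8 = 20^(8) ≡ 19 (mod 31).
Check: 19² = 361 ≡ 20 (mod 31). The two roots are 12 and 19.

12, 19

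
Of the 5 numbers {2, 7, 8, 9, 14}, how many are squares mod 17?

(2/17) = +1 → QR.
(7/17) = -1 → non-residue.
(8/17) = +1 → QR.
(9/17) = +1 → QR.
(14/17) = -1 → non-residue.
Total quadratic residues among the 5: 3.

3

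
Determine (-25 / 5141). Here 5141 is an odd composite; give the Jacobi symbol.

First reduce: -25 ≡ 5116 (mod 5141).
Pull out 2^2: since 5141 ≡ 5 (mod 8), (2/5141) = -1, so (2/5141)^2 = +1.
Reciprocity: 1279 ≡ 3 and 5141 ≡ 1 (mod 4), so (1279/5141) = +(5141/1279).
Reduce top mod 1279: now compute (25/1279).
Reciprocity: 25 ≡ 1 and 1279 ≡ 3 (mod 4), so (25/1279) = +(1279/25).
Reduce top mod 25: now compute (4/25).
Pull out 2^2: since 25 ≡ 1 (mod 8), (2/25) = +1, so (2/25)^2 = +1.
Reached (1/25) = 1. Collecting the sign flips along the way, the symbol is +1.

1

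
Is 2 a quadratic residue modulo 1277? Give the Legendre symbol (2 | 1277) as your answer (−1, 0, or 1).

-1

Pull out 2: since 1277 ≡ 5 (mod 8), (2/1277) = -1.
Reached (1/1277) = 1. Collecting the sign flips along the way, the symbol is -1.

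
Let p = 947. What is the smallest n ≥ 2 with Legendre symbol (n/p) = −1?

2

(2/947) = −1, so 2 is the smallest positive non-residue mod 947.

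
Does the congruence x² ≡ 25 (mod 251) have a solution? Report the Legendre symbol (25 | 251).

Euler's criterion: (25/251) ≡ 25^125 (mod 251).
25^2 ≡ 123 (mod 251)
25^4 ≡ 69 (mod 251)
25^8 ≡ 243 (mod 251)
25^16 ≡ 64 (mod 251)
25^32 ≡ 80 (mod 251)
25^64 ≡ 125 (mod 251)
25^125 = 25^(64+32+16+8+4+1) ≡ 1 (mod 251).
Result is 1, so (25/251) = 1.

1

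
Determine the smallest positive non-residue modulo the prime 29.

(2/29) = −1, so 2 is the smallest positive non-residue mod 29.

2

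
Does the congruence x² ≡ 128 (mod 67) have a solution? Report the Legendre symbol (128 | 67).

-1

First reduce: 128 ≡ 61 (mod 67).
Reciprocity: 61 ≡ 1 and 67 ≡ 3 (mod 4), so (61/67) = +(67/61).
Reduce top mod 61: now compute (6/61).
Pull out 2: since 61 ≡ 5 (mod 8), (2/61) = -1.
Reciprocity: 3 ≡ 3 and 61 ≡ 1 (mod 4), so (3/61) = +(61/3).
Reduce top mod 3: now compute (1/3).
Reached (1/3) = 1. Collecting the sign flips along the way, the symbol is -1.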